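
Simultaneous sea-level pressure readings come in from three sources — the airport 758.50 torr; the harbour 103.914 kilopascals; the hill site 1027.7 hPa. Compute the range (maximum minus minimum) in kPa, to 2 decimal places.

2.79 kPa

the airport: 758.50 mmHg = 101.1250 kPa.
the hill site: 1027.7 hPa = 102.7700 kPa.
Spread: 103.9140 − 101.1250 = 2.79 kPa.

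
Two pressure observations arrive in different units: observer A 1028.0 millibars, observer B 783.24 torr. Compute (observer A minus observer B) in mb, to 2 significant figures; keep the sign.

observer B: 783.24 mmHg = 1044.23 mb.
Difference: 1028.00 − 1044.23 = -16 mb.

-16 mb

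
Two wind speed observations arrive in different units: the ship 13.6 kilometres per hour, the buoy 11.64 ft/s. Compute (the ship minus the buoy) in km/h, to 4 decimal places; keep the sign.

0.8277 km/h

the buoy: 11.64 ft/s = 12.772339 km/h.
Difference: 13.600000 − 12.772339 = 0.8277 km/h.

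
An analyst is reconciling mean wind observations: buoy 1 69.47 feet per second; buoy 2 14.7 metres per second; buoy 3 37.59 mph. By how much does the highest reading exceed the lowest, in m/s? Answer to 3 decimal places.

6.474 m/s

buoy 1: 69.47 ft/s = 21.17446 m/s.
buoy 3: 37.59 mph = 16.80423 m/s.
Spread: 21.17446 − 14.70000 = 6.474 m/s.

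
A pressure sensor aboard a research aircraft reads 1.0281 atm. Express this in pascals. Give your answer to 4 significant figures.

1 atm = 101325 Pa, so 1.0281 × 101325 = 104200 Pa.

104200 Pa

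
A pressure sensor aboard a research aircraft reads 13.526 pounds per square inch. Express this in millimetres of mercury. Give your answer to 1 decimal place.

1 psi = 51.7149 mmHg, so 13.526 × 51.7149 = 699.5 mmHg.

699.5 mmHg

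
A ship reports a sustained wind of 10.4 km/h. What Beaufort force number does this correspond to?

10.4 km/h = 2.9 m/s, which is Beaufort 2 (light breeze, 1.6–3.3 m/s).

Beaufort force 2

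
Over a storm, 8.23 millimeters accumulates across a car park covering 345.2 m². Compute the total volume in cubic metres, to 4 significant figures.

1 mm over 1 m² is 1 L, so volume = 8.23 × 345.2 = 2840.996 L = 2.841 m³.

2.841 cubic metres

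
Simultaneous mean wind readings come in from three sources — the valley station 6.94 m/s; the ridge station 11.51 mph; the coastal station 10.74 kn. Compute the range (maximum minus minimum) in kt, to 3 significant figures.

the valley station: 6.94 m/s = 13.4903 kt.
the ridge station: 11.51 mph = 10.0019 kt.
Spread: 13.4903 − 10.0019 = 3.49 kt.

3.49 kt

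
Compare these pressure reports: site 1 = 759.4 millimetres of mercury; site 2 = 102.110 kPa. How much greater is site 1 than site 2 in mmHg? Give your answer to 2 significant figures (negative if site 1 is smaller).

site 2: 102.110 kPa = 765.888 mmHg.
Difference: 759.400 − 765.888 = -6.5 mmHg.

-6.5 mmHg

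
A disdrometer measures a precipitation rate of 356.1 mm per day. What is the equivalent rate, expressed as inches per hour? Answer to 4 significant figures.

356.1 mm/day × 0.0393701 in/mm × 0.0416667 day/hour = 0.5842 in/hour.

0.5842 in/hour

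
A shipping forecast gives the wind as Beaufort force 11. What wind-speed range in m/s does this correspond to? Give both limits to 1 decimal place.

28.5 to 32.6 m/s

Beaufort 11 (violent storm) spans 28.5–32.6 m/s.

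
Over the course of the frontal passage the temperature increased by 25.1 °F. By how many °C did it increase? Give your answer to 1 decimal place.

13.9 °C

Converting a difference, only the 9/5 scale factor applies: Δ°C = 25.1 × 0.5556 = 13.9 °C.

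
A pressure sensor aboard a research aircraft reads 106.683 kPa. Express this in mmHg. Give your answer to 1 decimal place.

800.2 mmHg

1 kPa = 7.50062 mmHg, so 106.683 × 7.50062 = 800.2 mmHg.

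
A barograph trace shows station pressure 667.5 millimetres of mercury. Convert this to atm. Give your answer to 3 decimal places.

1 mmHg = 0.00131579 atm, so 667.5 × 0.00131579 = 0.878 atm.

0.878 atm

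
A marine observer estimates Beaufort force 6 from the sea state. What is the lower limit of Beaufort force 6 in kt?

Beaufort 6 (strong breeze) spans 22–27 knots.

22 kt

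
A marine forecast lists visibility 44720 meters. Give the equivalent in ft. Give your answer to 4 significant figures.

146700 ft

1 m = 3.28084 ft, so 44720 × 3.28084 = 146700 ft.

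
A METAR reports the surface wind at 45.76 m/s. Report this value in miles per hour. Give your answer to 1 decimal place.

102.4 mph

1 m/s = 2.23694 mph, so 45.76 × 2.23694 = 102.4 mph.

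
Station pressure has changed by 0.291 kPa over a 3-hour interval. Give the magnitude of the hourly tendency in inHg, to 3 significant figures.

0.0286 inHg per hour

0.291 kPa / 3 h × 0.2953 inHg/kPa = 0.0286 inHg/h.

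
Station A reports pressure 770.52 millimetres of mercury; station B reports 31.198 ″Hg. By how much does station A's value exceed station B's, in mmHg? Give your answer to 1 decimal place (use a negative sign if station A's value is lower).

station B: 31.198 inHg = 792.429 mmHg.
Difference: 770.520 − 792.429 = -21.9 mmHg.

-21.9 mmHg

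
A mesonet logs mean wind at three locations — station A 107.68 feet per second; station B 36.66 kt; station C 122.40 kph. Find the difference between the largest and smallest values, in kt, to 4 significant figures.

29.43 kt

station A: 107.68 ft/s = 63.7987 kt.
station C: 122.40 km/h = 66.0907 kt.
Spread: 66.0907 − 36.6600 = 29.43 kt.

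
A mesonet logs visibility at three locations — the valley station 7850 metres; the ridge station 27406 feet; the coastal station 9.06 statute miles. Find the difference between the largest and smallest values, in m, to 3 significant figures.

6730 m

the ridge station: 27406 ft = 8353.35 m.
the coastal station: 9.06 SM = 14580.66 m.
Spread: 14580.66 − 7850.00 = 6730 m.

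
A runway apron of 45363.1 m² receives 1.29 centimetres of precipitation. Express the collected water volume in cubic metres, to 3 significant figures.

585 cubic metres

Depth: 1.29 cm × 10 = 12.9 mm.
1 mm over 1 m² is 1 L, so volume = 12.9 × 45363.1 = 585183.99 L = 585 m³.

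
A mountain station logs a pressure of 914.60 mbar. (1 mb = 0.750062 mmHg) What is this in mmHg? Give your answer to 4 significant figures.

1 mb = 0.750062 mmHg, so 914.60 × 0.750062 = 686.0 mmHg.

686.0 mmHg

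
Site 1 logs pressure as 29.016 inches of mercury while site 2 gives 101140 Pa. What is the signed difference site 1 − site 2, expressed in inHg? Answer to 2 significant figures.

site 2: 101140 Pa = 29.8666 inHg.
Difference: 29.0160 − 29.8666 = -0.85 inHg.

-0.85 inHg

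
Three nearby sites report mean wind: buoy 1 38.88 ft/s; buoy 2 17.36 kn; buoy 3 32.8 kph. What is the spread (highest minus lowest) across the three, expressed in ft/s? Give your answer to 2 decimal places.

9.58 ft/s

buoy 2: 17.36 kt = 29.3004 ft/s.
buoy 3: 32.8 km/h = 29.8921 ft/s.
Spread: 38.8800 − 29.3004 = 9.58 ft/s.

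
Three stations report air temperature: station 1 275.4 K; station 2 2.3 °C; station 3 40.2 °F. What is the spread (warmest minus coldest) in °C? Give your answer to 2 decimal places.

2.31 °C

station 1: 275.4 K = 2.250 °C.
station 3: 40.2 °F = 4.556 °C.
Spread: 4.556 − 2.250 = 2.306 °C.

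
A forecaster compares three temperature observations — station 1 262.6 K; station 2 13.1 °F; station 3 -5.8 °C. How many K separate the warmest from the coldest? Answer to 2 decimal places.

4.75 K

station 1: 262.6 K = -10.550 °C.
station 2: 13.1 °F = -10.500 °C.
Spread: (-5.800) − (-10.550) = 4.750 °C.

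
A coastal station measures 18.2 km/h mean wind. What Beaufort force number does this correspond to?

18.2 km/h = 5.1 m/s, which is Beaufort 3 (gentle breeze, 3.4–5.4 m/s).

Beaufort force 3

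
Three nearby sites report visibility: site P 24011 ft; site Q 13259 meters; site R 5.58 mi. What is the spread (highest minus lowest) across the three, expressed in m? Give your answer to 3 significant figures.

5940 m

site P: 24011 ft = 7318.55 m.
site R: 5.58 SM = 8980.14 m.
Spread: 13259.00 − 7318.55 = 5940 m.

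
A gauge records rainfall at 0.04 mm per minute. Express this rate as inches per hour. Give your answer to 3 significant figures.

0.04 mm/minute × 0.0393701 in/mm × 60 minute/hour = 0.0945 in/hour.

0.0945 in/hour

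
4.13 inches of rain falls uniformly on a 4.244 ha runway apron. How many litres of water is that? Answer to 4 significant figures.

4452000 litres

Depth: 4.13 in × 25.4 = 104.902 mm.
Area: 4.244 ha = 42440 m².
1 mm over 1 m² is 1 L, so volume = 104.902 × 42440 = 4452040.9 L ≈ 4452000 L.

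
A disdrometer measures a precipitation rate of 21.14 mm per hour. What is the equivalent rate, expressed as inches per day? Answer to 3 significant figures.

21.14 mm/hour × 0.0393701 in/mm × 24 hour/day = 20.0 in/day.

20.0 in/day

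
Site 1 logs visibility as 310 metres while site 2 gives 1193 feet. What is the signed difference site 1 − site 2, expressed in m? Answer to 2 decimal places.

-53.63 m

site 2: 1193 ft = 363.6264 m.
Difference: 310.0000 − 363.6264 = -53.63 m.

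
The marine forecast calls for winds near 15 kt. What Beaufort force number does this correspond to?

15 kt lies in the Beaufort 4 band (moderate breeze, 11–16 kt).

Beaufort force 4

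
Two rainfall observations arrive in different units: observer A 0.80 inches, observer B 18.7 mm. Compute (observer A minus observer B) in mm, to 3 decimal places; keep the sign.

1.620 mm

observer A: 0.80 in = 20.32000 mm.
Difference: 20.32000 − 18.70000 = 1.620 mm.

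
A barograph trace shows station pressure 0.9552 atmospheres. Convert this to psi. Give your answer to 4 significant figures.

1 atm = 14.6959 psi, so 0.9552 × 14.6959 = 14.04 psi.

14.04 psi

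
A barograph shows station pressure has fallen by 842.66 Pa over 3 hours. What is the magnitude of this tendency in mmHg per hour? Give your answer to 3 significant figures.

2.11 mmHg per hour

842.66 Pa / 3 h × 0.00750062 mmHg/Pa = 2.11 mmHg/h.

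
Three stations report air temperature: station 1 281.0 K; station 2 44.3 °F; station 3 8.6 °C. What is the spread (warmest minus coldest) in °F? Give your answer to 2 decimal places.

station 1: 281.0 K = 7.850 °C.
station 2: 44.3 °F = 6.833 °C.
Spread: 8.600 − 6.833 = 1.767 °C = 3.18 °F.

3.18 °F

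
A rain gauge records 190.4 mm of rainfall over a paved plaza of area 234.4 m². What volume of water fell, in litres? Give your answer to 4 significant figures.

44630 litres

1 mm over 1 m² is 1 L, so volume = 190.4 × 234.4 = 44629.76 L ≈ 44630 L.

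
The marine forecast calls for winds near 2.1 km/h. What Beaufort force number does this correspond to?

2.1 km/h = 0.6 m/s, which is Beaufort 1 (light air, 0.3–1.5 m/s).

Beaufort force 1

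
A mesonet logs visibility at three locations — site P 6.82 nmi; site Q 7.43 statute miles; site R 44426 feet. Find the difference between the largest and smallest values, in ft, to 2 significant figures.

site P: 6.82 nmi = 41439.11 ft.
site Q: 7.43 SM = 39230.40 ft.
Spread: 44426.00 − 39230.40 = 5200 ft.

5200 ft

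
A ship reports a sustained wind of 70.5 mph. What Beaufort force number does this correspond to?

Beaufort force 11

70.5 mph = 31.5 m/s, which is Beaufort 11 (violent storm, 28.5–32.6 m/s).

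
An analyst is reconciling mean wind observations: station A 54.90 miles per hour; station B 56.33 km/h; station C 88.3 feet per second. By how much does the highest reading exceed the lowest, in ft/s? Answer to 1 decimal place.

station A: 54.90 mph = 80.520 ft/s.
station B: 56.33 km/h = 51.336 ft/s.
Spread: 88.300 − 51.336 = 37.0 ft/s.

37.0 ft/s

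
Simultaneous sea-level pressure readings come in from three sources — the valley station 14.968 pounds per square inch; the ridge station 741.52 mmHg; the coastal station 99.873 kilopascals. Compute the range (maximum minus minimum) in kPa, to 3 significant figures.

the valley station: 14.968 psi = 103.2007 kPa.
the ridge station: 741.52 mmHg = 98.8612 kPa.
Spread: 103.2007 − 98.8612 = 4.34 kPa.

4.34 kPa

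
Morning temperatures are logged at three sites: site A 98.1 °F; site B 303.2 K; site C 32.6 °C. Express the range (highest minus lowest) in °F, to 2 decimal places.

site A: 98.1 °F = 36.722 °C.
site B: 303.2 K = 30.050 °C.
Spread: 36.722 − 30.050 = 6.672 °C = 12.01 °F.

12.01 °F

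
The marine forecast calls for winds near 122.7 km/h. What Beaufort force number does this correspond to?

122.7 km/h = 34.1 m/s, which is Beaufort 12 (hurricane force, ≥32.7 m/s).

Beaufort force 12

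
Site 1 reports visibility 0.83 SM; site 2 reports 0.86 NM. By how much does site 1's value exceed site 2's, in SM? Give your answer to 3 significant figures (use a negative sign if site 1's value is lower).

-0.160 SM

site 2: 0.86 nmi = 0.98967 SM.
Difference: 0.83000 − 0.98967 = -0.160 SM.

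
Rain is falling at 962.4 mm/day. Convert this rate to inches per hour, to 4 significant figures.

1.579 in/hour

962.4 mm/day × 0.0393701 in/mm × 0.0416667 day/hour = 1.579 in/hour.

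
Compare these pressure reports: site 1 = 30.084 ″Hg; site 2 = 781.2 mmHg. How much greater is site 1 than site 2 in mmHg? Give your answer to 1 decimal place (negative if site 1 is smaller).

-17.1 mmHg

site 1: 30.084 inHg = 764.134 mmHg.
Difference: 764.134 − 781.200 = -17.1 mmHg.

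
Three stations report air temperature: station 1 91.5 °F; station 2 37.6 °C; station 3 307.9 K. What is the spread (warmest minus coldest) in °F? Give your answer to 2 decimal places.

station 1: 91.5 °F = 33.056 °C.
station 3: 307.9 K = 34.750 °C.
Spread: 37.600 − 33.056 = 4.544 °C = 8.18 °F.

8.18 °F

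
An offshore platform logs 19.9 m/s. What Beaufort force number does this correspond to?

Beaufort force 8

19.9 m/s lies in the Beaufort 8 band (gale, 17.2–20.7 m/s).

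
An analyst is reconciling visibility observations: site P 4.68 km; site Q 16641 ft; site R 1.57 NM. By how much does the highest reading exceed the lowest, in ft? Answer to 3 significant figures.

site P: 4.68 km = 15354.33 ft.
site R: 1.57 nmi = 9539.50 ft.
Spread: 16641.00 − 9539.50 = 7100 ft.

7100 ft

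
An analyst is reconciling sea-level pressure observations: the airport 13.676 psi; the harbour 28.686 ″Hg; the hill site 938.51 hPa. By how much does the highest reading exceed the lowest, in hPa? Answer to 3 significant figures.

the airport: 13.676 psi = 942.927 hPa.
the harbour: 28.686 inHg = 971.420 hPa.
Spread: 971.420 − 938.510 = 32.9 hPa.

32.9 hPa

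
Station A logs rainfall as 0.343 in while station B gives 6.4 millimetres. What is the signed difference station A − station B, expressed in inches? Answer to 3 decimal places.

station B: 6.4 mm = 0.25197 in.
Difference: 0.34300 − 0.25197 = 0.091 in.

0.091 in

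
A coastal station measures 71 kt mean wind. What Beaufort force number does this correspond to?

Beaufort force 12

71 kt lies in the Beaufort 12 band (hurricane force, ≥64 kt).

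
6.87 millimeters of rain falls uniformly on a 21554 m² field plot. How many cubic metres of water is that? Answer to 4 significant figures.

148.1 cubic metres

1 mm over 1 m² is 1 L, so volume = 6.87 × 21554 = 148075.98 L = 148.1 m³.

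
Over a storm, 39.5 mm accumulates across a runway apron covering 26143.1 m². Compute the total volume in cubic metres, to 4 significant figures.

1 mm over 1 m² is 1 L, so volume = 39.5 × 26143.1 = 1032652.4 L = 1033 m³.

1033 cubic metres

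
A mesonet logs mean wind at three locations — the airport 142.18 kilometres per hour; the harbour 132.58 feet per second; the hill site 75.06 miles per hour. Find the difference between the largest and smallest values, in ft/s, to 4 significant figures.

the airport: 142.18 km/h = 129.5749 ft/s.
the hill site: 75.06 mph = 110.0880 ft/s.
Spread: 132.5800 − 110.0880 = 22.49 ft/s.

22.49 ft/s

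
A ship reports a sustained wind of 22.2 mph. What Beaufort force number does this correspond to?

22.2 mph = 9.9 m/s, which is Beaufort 5 (fresh breeze, 8.0–10.7 m/s).

Beaufort force 5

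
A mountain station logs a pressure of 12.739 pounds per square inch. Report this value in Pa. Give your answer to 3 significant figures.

87800 Pa

1 psi = 6894.76 Pa, so 12.739 × 6894.76 = 87800 Pa.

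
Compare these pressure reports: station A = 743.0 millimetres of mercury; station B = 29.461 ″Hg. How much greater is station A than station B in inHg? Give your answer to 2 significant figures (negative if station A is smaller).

-0.21 inHg

station A: 743.0 mmHg = 29.2520 inHg.
Difference: 29.2520 − 29.4610 = -0.21 inHg.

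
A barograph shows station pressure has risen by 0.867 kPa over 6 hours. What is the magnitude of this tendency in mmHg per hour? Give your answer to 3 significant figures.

0.867 kPa / 6 h × 7.50062 mmHg/kPa = 1.08 mmHg/h.

1.08 mmHg per hour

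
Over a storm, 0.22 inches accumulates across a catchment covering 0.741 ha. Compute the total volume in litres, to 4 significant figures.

Depth: 0.22 in × 25.4 = 5.588 mm.
Area: 0.741 ha = 7410 m².
1 mm over 1 m² is 1 L, so volume = 5.588 × 7410 = 41407.08 L ≈ 41410 L.

41410 litres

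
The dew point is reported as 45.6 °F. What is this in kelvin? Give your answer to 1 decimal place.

280.7 K

First to °C: 7.56 °C.
Then to K: 280.7 K.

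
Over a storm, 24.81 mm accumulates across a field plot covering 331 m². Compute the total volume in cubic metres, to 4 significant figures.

1 mm over 1 m² is 1 L, so volume = 24.81 × 331 = 8212.11 L = 8.212 m³.

8.212 cubic metres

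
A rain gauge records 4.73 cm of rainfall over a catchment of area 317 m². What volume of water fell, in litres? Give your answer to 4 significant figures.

Depth: 4.73 cm × 10 = 47.3 mm.
1 mm over 1 m² is 1 L, so volume = 47.3 × 317 = 14994.1 L ≈ 14990 L.

14990 litres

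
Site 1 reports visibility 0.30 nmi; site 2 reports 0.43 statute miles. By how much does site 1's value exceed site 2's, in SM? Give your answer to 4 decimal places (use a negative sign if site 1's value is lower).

site 1: 0.30 nmi = 0.345234 SM.
Difference: 0.345234 − 0.430000 = -0.0848 SM.

-0.0848 SM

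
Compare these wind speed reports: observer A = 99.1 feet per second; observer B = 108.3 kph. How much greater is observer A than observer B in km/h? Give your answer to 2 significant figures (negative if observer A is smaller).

0.44 km/h

observer A: 99.1 ft/s = 108.7404 km/h.
Difference: 108.7404 − 108.3000 = 0.44 km/h.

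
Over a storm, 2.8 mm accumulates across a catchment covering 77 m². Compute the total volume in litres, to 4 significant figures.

215.6 litres

1 mm over 1 m² is 1 L, so volume = 2.8 × 77 = 215.6 L.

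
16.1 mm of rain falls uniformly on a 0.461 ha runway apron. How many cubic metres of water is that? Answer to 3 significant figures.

74.2 cubic metres

Area: 0.461 ha = 4610 m².
1 mm over 1 m² is 1 L, so volume = 16.1 × 4610 = 74221 L = 74.2 m³.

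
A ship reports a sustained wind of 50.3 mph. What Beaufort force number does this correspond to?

50.3 mph = 22.5 m/s, which is Beaufort 9 (strong gale, 20.8–24.4 m/s).

Beaufort force 9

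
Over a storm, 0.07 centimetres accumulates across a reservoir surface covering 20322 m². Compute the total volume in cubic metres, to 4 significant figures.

14.23 cubic metres

Depth: 0.07 cm × 10 = 0.7 mm.
1 mm over 1 m² is 1 L, so volume = 0.7 × 20322 = 14225.4 L = 14.23 m³.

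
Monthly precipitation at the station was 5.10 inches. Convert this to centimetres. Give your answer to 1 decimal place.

13.0 cm

1 in = 2.54 cm, so 5.10 × 2.54 = 13.0 cm.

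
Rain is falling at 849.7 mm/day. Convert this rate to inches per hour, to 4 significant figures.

849.7 mm/day × 0.0393701 in/mm × 0.0416667 day/hour = 1.394 in/hour.

1.394 in/hour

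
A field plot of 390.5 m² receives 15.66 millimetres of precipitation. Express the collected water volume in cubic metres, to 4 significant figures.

1 mm over 1 m² is 1 L, so volume = 15.66 × 390.5 = 6115.23 L = 6.115 m³.

6.115 cubic metres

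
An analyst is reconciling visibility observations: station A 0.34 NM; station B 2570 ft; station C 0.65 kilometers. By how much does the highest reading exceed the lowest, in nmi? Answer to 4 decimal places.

0.0830 nmi

station B: 2570 ft = 0.422968 nmi.
station C: 0.65 km = 0.350972 nmi.
Spread: 0.422968 − 0.340000 = 0.0830 nmi.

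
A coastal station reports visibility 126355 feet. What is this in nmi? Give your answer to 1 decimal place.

20.8 nmi

1 ft = 0.000164579 nmi, so 126355 × 0.000164579 = 20.8 nmi.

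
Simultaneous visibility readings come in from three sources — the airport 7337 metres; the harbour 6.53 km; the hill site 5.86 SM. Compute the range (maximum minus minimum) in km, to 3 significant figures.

2.90 km

the airport: 7337 m = 7.3370 km.
the hill site: 5.86 SM = 9.4308 km.
Spread: 9.4308 − 6.5300 = 2.90 km.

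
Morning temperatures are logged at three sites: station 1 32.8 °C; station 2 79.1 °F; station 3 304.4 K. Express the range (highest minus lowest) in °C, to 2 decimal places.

station 2: 79.1 °F = 26.167 °C.
station 3: 304.4 K = 31.250 °C.
Spread: 32.800 − 26.167 = 6.633 °C.

6.63 °C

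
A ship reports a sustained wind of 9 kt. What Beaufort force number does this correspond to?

Beaufort force 3

9 kt lies in the Beaufort 3 band (gentle breeze, 7–10 kt).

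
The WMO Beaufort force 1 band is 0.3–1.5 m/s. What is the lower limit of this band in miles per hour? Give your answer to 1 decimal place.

0.7 mph

0.3–1.5 m/s × 2.237 = 0.7–3.4 mph.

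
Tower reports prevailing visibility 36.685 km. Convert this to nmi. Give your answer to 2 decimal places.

1 km = 0.539957 nmi, so 36.685 × 0.539957 = 19.81 nmi.

19.81 nmi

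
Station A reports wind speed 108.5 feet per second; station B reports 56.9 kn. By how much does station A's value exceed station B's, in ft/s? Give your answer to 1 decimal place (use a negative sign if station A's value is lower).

12.5 ft/s

station B: 56.9 kt = 96.036 ft/s.
Difference: 108.500 − 96.036 = 12.5 ft/s.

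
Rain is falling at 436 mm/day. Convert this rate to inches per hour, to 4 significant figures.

436 mm/day × 0.0393701 in/mm × 0.0416667 day/hour = 0.7152 in/hour.

0.7152 in/hour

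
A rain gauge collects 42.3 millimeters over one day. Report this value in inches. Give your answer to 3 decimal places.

1 mm = 0.0393701 in, so 42.3 × 0.0393701 = 1.665 in.

1.665 in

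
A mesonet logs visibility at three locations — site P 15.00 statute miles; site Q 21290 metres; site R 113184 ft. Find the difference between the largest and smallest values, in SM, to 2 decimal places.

site Q: 21290 m = 13.2290 SM.
site R: 113184 ft = 21.4364 SM.
Spread: 21.4364 − 13.2290 = 8.21 SM.

8.21 SM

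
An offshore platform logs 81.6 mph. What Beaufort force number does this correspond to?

81.6 mph = 36.5 m/s, which is Beaufort 12 (hurricane force, ≥32.7 m/s).

Beaufort force 12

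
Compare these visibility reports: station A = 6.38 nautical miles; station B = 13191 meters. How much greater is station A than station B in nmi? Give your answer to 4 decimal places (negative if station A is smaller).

station B: 13191 m = 7.122570 nmi.
Difference: 6.380000 − 7.122570 = -0.7426 nmi.

-0.7426 nmi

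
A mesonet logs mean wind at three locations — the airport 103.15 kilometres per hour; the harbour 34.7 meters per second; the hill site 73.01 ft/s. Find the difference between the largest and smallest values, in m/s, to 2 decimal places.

12.45 m/s

the airport: 103.15 km/h = 28.6528 m/s.
the hill site: 73.01 ft/s = 22.2534 m/s.
Spread: 34.7000 − 22.2534 = 12.45 m/s.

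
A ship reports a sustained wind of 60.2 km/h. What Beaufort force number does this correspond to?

60.2 km/h = 16.7 m/s, which is Beaufort 7 (near gale, 13.9–17.1 m/s).

Beaufort force 7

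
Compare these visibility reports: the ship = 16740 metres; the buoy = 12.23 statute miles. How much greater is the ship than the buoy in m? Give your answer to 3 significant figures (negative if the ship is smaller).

-2940 m

the buoy: 12.23 SM = 19682.28 m.
Difference: 16740.00 − 19682.28 = -2940 m.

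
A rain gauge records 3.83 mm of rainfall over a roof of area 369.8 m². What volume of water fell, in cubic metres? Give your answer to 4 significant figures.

1 mm over 1 m² is 1 L, so volume = 3.83 × 369.8 = 1416.334 L = 1.416 m³.

1.416 cubic metres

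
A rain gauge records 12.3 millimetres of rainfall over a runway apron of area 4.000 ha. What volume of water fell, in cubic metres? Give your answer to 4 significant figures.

Area: 4.000 ha = 40000 m².
1 mm over 1 m² is 1 L, so volume = 12.3 × 40000 = 492000 L = 492.0 m³.

492.0 cubic metres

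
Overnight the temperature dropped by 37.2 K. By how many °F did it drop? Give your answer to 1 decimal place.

For a temperature change the 32° offset cancels: Δ°F = 37.2 × 1.8 = 67.0 °F.

67.0 °F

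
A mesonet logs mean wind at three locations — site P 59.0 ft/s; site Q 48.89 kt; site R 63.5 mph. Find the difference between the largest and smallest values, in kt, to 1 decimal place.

site P: 59.0 ft/s = 34.957 kt.
site R: 63.5 mph = 55.180 kt.
Spread: 55.180 − 34.957 = 20.2 kt.

20.2 kt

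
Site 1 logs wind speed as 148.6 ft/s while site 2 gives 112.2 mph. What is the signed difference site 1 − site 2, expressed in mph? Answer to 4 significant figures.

site 1: 148.6 ft/s = 101.3182 mph.
Difference: 101.3182 − 112.2000 = -10.88 mph.

-10.88 mph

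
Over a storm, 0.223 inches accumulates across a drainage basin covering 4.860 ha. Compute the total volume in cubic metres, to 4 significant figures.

275.3 cubic metres

Depth: 0.223 in × 25.4 = 5.6642 mm.
Area: 4.860 ha = 48600 m².
1 mm over 1 m² is 1 L, so volume = 5.6642 × 48600 = 275280.12 L = 275.3 m³.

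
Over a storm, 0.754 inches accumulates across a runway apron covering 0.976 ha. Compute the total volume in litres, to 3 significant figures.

Depth: 0.754 in × 25.4 = 19.1516 mm.
Area: 0.976 ha = 9760 m².
1 mm over 1 m² is 1 L, so volume = 19.1516 × 9760 = 186919.62 L ≈ 187000 L.

187000 litres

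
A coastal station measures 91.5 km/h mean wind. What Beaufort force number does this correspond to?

91.5 km/h = 25.4 m/s, which is Beaufort 10 (storm, 24.5–28.4 m/s).

Beaufort force 10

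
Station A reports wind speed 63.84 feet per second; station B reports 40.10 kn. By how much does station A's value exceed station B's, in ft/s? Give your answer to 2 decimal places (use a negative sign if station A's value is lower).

station B: 40.10 kt = 67.6812 ft/s.
Difference: 63.8400 − 67.6812 = -3.84 ft/s.

-3.84 ft/s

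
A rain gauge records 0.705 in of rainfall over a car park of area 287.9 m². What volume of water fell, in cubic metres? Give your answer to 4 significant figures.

Depth: 0.705 in × 25.4 = 17.907 mm.
1 mm over 1 m² is 1 L, so volume = 17.907 × 287.9 = 5155.4253 L = 5.155 m³.

5.155 cubic metres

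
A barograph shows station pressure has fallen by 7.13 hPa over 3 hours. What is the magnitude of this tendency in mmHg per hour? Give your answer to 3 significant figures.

1.78 mmHg per hour

7.13 hPa / 3 h × 0.750062 mmHg/hPa = 1.78 mmHg/h.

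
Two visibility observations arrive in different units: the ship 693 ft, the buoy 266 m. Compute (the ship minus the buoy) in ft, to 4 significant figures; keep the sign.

-179.7 ft

the buoy: 266 m = 872.703 ft.
Difference: 693.000 − 872.703 = -179.7 ft.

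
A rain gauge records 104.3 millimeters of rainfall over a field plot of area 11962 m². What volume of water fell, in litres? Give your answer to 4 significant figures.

1 mm over 1 m² is 1 L, so volume = 104.3 × 11962 = 1247636.6 L ≈ 1248000 L.

1248000 litres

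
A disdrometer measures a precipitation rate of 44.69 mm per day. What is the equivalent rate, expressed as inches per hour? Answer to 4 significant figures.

0.07331 in/hour

44.69 mm/day × 0.0393701 in/mm × 0.0416667 day/hour = 0.07331 in/hour.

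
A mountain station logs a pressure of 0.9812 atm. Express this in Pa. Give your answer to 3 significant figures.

99400 Pa

1 atm = 101325 Pa, so 0.9812 × 101325 = 99400 Pa.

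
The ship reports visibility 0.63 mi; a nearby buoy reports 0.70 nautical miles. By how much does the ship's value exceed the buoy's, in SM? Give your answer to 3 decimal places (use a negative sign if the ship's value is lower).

-0.176 SM

the buoy: 0.70 nmi = 0.80555 SM.
Difference: 0.63000 − 0.80555 = -0.176 SM.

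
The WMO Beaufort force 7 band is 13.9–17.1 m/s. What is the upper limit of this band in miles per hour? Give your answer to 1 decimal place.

38.3 mph

13.9–17.1 m/s × 2.237 = 31.1–38.3 mph.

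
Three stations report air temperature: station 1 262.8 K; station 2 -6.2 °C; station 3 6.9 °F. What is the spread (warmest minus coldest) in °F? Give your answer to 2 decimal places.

station 1: 262.8 K = -10.350 °C.
station 3: 6.9 °F = -13.944 °C.
Spread: (-6.200) − (-13.944) = 7.744 °C = 13.94 °F.

13.94 °F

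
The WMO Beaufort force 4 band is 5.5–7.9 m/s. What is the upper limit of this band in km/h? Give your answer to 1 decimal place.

28.4 km/h

5.5–7.9 m/s × 3.6 = 19.8–28.4 km/h.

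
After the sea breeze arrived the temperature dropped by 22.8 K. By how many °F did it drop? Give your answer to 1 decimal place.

41.0 °F

Converting a difference, only the 9/5 scale factor applies: Δ°F = 22.8 × 1.8 = 41.0 °F.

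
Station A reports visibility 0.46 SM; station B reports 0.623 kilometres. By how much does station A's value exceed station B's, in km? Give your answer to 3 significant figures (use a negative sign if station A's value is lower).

0.117 km

station A: 0.46 SM = 0.74030 km.
Difference: 0.74030 − 0.62300 = 0.117 km.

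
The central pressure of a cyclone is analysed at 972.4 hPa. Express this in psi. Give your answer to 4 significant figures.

14.10 psi

1 hPa = 0.0145038 psi, so 972.4 × 0.0145038 = 14.10 psi.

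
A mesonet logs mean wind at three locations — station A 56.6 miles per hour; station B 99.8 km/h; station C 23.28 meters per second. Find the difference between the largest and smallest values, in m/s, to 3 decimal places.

station A: 56.6 mph = 25.30246 m/s.
station B: 99.8 km/h = 27.72222 m/s.
Spread: 27.72222 − 23.28000 = 4.442 m/s.

4.442 m/s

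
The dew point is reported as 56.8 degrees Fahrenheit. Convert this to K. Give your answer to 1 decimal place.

First to °C: 13.78 °C.
Then to K: 286.9 K.

286.9 K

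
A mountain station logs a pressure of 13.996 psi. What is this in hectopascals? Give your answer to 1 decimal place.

1 psi = 68.9476 hPa, so 13.996 × 68.9476 = 965.0 hPa.

965.0 hPa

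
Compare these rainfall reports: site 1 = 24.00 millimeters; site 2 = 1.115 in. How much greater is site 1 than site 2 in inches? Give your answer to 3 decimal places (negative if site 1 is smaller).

site 1: 24.00 mm = 0.94488 in.
Difference: 0.94488 − 1.11500 = -0.170 in.

-0.170 in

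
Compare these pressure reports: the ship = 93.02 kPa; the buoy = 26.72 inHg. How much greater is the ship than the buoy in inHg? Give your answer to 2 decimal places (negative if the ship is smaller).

0.75 inHg

the ship: 93.02 kPa = 27.4688 inHg.
Difference: 27.4688 − 26.7200 = 0.75 inHg.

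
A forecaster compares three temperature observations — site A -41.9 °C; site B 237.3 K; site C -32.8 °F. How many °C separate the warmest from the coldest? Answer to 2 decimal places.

site B: 237.3 K = -35.850 °C.
site C: -32.8 °F = -36.000 °C.
Spread: (-35.850) − (-41.900) = 6.050 °C.

6.05 °C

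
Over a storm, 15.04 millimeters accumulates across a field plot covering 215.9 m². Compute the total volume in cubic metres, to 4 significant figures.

1 mm over 1 m² is 1 L, so volume = 15.04 × 215.9 = 3247.136 L = 3.247 m³.

3.247 cubic metres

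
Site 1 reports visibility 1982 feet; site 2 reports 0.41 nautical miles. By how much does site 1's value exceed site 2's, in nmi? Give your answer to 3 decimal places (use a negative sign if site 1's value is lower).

-0.084 nmi

site 1: 1982 ft = 0.32620 nmi.
Difference: 0.32620 − 0.41000 = -0.084 nmi.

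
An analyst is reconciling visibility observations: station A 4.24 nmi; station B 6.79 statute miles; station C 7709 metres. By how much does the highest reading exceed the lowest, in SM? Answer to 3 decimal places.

station A: 4.24 nmi = 4.87930 SM.
station C: 7709 m = 4.79015 SM.
Spread: 6.79000 − 4.79015 = 2.000 SM.

2.000 SM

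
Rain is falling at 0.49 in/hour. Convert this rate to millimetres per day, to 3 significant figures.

0.49 in/hour × 25.4 mm/in × 24 hour/day = 299 mm/day.

299 mm/day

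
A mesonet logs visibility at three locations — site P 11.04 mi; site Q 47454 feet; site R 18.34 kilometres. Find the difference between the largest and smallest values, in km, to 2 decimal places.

3.88 km

site P: 11.04 SM = 17.7672 km.
site Q: 47454 ft = 14.4640 km.
Spread: 18.3400 − 14.4640 = 3.88 km.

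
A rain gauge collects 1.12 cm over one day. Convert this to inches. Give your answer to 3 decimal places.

0.441 in

1 cm = 0.393701 in, so 1.12 × 0.393701 = 0.441 in.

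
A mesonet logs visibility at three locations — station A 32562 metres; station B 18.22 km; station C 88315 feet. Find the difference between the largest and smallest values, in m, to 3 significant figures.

14300 m

station B: 18.22 km = 18220.00 m.
station C: 88315 ft = 26918.41 m.
Spread: 32562.00 − 18220.00 = 14300 m.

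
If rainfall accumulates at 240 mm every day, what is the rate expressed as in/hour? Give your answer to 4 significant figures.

0.3937 in/hour

240 mm/day × 0.0393701 in/mm × 0.0416667 day/hour = 0.3937 in/hour.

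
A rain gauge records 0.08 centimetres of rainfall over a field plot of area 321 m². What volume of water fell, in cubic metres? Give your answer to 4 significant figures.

Depth: 0.08 cm × 10 = 0.8 mm.
1 mm over 1 m² is 1 L, so volume = 0.8 × 321 = 256.8 L = 0.2568 m³.

0.2568 cubic metres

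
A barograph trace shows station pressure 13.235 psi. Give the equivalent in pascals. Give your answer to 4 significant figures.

1 psi = 6894.76 Pa, so 13.235 × 6894.76 = 91250 Pa.

91250 Pa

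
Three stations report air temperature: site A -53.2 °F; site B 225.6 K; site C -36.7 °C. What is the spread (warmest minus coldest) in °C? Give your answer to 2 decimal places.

10.85 °C

site A: -53.2 °F = -47.333 °C.
site B: 225.6 K = -47.550 °C.
Spread: (-36.700) − (-47.550) = 10.850 °C.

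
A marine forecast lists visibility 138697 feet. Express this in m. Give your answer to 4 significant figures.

42270 m

1 ft = 0.3048 m, so 138697 × 0.3048 = 42270 m.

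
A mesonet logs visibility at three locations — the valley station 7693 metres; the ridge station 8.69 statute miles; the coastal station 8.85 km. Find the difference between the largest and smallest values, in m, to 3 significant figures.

6290 m

the ridge station: 8.69 SM = 13985.20 m.
the coastal station: 8.85 km = 8850.00 m.
Spread: 13985.20 − 7693.00 = 6290 m.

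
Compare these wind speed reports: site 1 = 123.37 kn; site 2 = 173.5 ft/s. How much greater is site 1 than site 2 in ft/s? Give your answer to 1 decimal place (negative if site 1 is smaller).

site 1: 123.37 kt = 208.225 ft/s.
Difference: 208.225 − 173.500 = 34.7 ft/s.

34.7 ft/s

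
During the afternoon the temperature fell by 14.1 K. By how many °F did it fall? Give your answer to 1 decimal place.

25.4 °F

Converting a difference, only the 9/5 scale factor applies: Δ°F = 14.1 × 1.8 = 25.4 °F.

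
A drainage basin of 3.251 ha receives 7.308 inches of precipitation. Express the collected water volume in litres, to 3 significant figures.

6030000 litres

Depth: 7.308 in × 25.4 = 185.6232 mm.
Area: 3.251 ha = 32510 m².
1 mm over 1 m² is 1 L, so volume = 185.6232 × 32510 = 6034610.2 L ≈ 6030000 L.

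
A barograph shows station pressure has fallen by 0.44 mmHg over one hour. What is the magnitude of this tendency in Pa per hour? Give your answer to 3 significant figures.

58.7 Pa per hour

0.44 mmHg / 1 h × 133.322 Pa/mmHg = 58.7 Pa/h.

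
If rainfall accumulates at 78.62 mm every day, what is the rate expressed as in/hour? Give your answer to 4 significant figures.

0.1290 in/hour

78.62 mm/day × 0.0393701 in/mm × 0.0416667 day/hour = 0.1290 in/hour.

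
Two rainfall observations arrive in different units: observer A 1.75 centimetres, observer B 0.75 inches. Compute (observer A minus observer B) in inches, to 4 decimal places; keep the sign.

-0.0610 in

observer A: 1.75 cm = 0.688976 in.
Difference: 0.688976 − 0.750000 = -0.0610 in.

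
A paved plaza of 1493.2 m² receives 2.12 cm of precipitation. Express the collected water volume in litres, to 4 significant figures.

31660 litres

Depth: 2.12 cm × 10 = 21.2 mm.
1 mm over 1 m² is 1 L, so volume = 21.2 × 1493.2 = 31655.84 L ≈ 31660 L.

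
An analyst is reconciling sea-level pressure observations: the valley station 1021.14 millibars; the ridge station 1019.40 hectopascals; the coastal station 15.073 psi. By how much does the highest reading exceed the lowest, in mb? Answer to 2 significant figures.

20 mb

the ridge station: 1019.40 hPa = 1019.40 mb.
the coastal station: 15.073 psi = 1039.25 mb.
Spread: 1039.25 − 1019.40 = 20 mb.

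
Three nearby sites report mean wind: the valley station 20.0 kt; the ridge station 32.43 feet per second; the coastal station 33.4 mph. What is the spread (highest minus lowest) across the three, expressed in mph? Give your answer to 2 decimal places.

11.29 mph

the valley station: 20.0 kt = 23.0156 mph.
the ridge station: 32.43 ft/s = 22.1114 mph.
Spread: 33.4000 − 22.1114 = 11.29 mph.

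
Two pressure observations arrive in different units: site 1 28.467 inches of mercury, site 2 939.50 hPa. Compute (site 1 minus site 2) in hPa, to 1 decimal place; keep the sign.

site 1: 28.467 inHg = 964.003 hPa.
Difference: 964.003 − 939.500 = 24.5 hPa.

24.5 hPa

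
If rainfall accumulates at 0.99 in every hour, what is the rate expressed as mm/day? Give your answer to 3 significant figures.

604 mm/day

0.99 in/hour × 25.4 mm/in × 24 hour/day = 604 mm/day.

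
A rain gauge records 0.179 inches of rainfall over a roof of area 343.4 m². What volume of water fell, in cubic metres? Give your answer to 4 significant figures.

1.561 cubic metres

Depth: 0.179 in × 25.4 = 4.5466 mm.
1 mm over 1 m² is 1 L, so volume = 4.5466 × 343.4 = 1561.3024 L = 1.561 m³.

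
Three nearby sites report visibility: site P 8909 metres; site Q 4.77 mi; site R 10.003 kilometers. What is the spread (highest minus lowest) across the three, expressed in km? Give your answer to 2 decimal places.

2.33 km

site P: 8909 m = 8.9090 km.
site Q: 4.77 SM = 7.6766 km.
Spread: 10.0030 − 7.6766 = 2.33 km.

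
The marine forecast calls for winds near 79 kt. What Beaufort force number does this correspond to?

79 kt lies in the Beaufort 12 band (hurricane force, ≥64 kt).

Beaufort force 12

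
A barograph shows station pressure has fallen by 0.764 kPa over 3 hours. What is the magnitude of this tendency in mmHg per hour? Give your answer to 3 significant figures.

0.764 kPa / 3 h × 7.50062 mmHg/kPa = 1.91 mmHg/h.

1.91 mmHg per hour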